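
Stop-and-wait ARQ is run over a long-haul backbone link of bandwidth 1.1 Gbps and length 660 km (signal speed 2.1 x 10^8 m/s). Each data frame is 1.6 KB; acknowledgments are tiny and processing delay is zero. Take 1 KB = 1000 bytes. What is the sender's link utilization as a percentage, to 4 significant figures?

0.1848 %

t_tx = L/R = 12800/1100000000 = 1.16364e-05 s.
t_prop = 660000/210000000 = 0.00314286 s; RTT = 0.00628571 s.
Cycle = t_tx + RTT = 0.00629735 s.
Utilization = t_tx / cycle = 1.16364e-05/0.00629735 = 0.1848 %.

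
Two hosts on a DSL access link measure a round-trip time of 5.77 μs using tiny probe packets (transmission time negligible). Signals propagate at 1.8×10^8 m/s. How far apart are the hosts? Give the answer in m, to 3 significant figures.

519 m

One-way propagation = RTT/2 = 2.885 μs.
d = s × t = 180000000 × 2.885e-06 = 519 m.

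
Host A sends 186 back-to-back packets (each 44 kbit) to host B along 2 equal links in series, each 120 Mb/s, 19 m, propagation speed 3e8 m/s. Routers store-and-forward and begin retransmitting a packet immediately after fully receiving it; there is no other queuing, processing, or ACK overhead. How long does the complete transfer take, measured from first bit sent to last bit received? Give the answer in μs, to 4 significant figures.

68570 μs

Per-hop transmission t_tx = L/R = 44000/120000000 = 366.667 μs.
Per-hop propagation t_prop = 19/300000000 = 0.0633333 μs.
Pipeline fill: first packet needs 2·t_tx to clear all hops; remaining 185 packets each add one t_tx.
Total = (2+186-1)·t_tx + 2·t_prop = 187·366.667 + 2·0.0633333 = 68570 μs.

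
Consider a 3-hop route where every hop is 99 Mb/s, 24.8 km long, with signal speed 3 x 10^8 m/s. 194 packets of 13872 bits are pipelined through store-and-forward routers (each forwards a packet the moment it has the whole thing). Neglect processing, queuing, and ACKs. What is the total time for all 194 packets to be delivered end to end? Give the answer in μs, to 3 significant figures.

Per-hop transmission t_tx = L/R = 13872/99000000 = 140.121 μs.
Per-hop propagation t_prop = 24800/300000000 = 82.6667 μs.
Pipeline fill: first packet needs 3·t_tx to clear all hops; remaining 193 packets each add one t_tx.
Total = (3+194-1)·t_tx + 3·t_prop = 196·140.121 + 3·82.6667 = 27700 μs.

27700 μs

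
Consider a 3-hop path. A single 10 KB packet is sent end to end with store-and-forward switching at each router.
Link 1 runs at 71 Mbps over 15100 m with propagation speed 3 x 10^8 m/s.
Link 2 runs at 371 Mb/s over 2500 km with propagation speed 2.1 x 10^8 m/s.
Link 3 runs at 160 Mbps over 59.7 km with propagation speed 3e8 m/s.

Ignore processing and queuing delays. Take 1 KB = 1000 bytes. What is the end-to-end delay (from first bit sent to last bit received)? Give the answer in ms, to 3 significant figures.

14.0 ms

L = 80000 bits.
Transmission delays (L/R per hop): 1.12676, 0.215633, 0.5 ms; sum = 1.84239 ms.
Propagation delays (d/s per hop): 0.0503333, 11.9048, 0.199 ms; sum = 12.1541 ms.
End-to-end = 14.0 ms.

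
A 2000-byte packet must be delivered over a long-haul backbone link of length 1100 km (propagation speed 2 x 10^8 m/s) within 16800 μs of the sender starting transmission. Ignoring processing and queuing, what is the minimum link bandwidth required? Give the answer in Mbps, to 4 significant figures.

1.416 Mbps

L = 16000 bits.
Propagation delay = 1100000 / 200000000 = 5500 μs.
Transmission budget = 16800 − 5500 = 11300 μs.
R ≥ L / t_tx = 16000 bits / 0.0113 s = 1.416 Mbps.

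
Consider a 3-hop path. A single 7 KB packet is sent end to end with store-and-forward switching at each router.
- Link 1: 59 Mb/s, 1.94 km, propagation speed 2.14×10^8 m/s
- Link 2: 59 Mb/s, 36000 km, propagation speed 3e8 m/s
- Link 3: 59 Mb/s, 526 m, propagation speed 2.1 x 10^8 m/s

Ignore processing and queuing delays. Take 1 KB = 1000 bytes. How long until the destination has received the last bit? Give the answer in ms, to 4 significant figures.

L = 56000 bits.
Transmission delay per hop = L/R = 56000/59000000 = 0.949153 ms; 3 hops → 2.84746 ms.
Propagation delays (d/s per hop): 0.00906542, 120, 0.00250476 ms; sum = 120.012 ms.
End-to-end = 122.9 ms.

122.9 ms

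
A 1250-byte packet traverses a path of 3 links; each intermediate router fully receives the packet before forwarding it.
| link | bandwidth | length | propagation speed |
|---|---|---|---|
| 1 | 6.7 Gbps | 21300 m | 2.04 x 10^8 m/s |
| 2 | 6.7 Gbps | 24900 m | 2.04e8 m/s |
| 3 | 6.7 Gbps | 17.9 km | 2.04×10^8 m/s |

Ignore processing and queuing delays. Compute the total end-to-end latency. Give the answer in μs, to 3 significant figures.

319 μs

L = 1250 × 8 = 10000 bits.
Transmission delay per hop = L/R = 10000/6700000000 = 1.49254 μs; 3 hops → 4.47761 μs.
Propagation delays (d/s per hop): 104.412, 122.059, 87.7451 μs; sum = 314.216 μs.
End-to-end = 319 μs.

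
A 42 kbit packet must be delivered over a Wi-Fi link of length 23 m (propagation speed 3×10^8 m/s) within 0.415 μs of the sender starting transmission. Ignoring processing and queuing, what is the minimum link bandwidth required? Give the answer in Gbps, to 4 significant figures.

Propagation delay = 23 / 300000000 = 0.0766667 μs.
Transmission budget = 0.415 − 0.0766667 = 0.338333 μs.
R ≥ L / t_tx = 42000 bits / 3.38333e-07 s = 124.1 Gbps.

124.1 Gbps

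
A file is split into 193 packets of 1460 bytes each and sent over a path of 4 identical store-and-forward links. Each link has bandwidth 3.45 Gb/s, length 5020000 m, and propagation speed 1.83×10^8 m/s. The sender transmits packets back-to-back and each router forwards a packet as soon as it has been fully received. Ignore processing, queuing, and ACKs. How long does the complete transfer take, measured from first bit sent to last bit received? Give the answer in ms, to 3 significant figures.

Per-hop transmission t_tx = L/R = 11680/3450000000 = 0.00338551 ms.
Per-hop propagation t_prop = 5020000/183000000 = 27.4317 ms.
Pipeline fill: first packet needs 4·t_tx to clear all hops; remaining 192 packets each add one t_tx.
Total = (4+193-1)·t_tx + 4·t_prop = 196·0.00338551 + 4·27.4317 = 110 ms.

110 ms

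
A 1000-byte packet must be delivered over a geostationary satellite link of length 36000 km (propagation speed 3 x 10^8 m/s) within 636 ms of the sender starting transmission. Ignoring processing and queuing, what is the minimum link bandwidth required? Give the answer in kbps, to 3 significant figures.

L = 8000 bits.
Propagation delay = 36000000 / 300000000 = 120 ms.
Transmission budget = 636 − 120 = 516 ms.
R ≥ L / t_tx = 8000 bits / 0.516 s = 15.5 kbps.

15.5 kbps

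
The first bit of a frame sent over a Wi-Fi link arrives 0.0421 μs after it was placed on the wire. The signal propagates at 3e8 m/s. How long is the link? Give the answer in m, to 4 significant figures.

12.63 m

d = s × t_prop = 300000000 × 4.21e-08 = 12.63 m.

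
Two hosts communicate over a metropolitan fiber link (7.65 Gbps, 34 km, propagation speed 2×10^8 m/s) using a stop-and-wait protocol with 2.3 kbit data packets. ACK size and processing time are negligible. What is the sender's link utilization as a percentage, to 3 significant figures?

t_tx = L/R = 2300/7650000000 = 3.00654e-07 s.
t_prop = 34000/200000000 = 0.00017 s; RTT = 0.00034 s.
Cycle = t_tx + RTT = 0.000340301 s.
Utilization = t_tx / cycle = 3.00654e-07/0.000340301 = 0.0883 %.

0.0883 %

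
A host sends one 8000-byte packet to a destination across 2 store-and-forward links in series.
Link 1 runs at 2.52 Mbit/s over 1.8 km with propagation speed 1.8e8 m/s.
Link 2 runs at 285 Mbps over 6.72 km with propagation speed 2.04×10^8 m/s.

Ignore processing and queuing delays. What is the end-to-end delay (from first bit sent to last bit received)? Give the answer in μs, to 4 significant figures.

25660 μs

L = 8000 × 8 = 64000 bits.
Transmission delays (L/R per hop): 25396.8, 224.561 μs; sum = 25621.4 μs.
Propagation delays (d/s per hop): 10, 32.9412 μs; sum = 42.9412 μs.
End-to-end = 25660 μs.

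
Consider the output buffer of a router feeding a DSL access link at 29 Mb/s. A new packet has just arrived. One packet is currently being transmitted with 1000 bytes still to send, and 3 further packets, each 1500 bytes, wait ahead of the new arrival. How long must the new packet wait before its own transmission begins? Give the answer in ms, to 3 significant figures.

1.52 ms

Each queued packet: L/R = 12000/29000000 = 0.413793 ms.
3 queued → 1.24138 ms.
Plus remaining 8000 bits of current packet: 0.275862 ms.
Queuing delay = 1.52 ms.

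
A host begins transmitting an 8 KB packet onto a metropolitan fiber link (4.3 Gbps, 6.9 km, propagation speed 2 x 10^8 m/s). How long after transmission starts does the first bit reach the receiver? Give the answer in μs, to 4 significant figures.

34.50 μs

First bit experiences only propagation delay: d/s = 6900/200000000 = 34.50 μs.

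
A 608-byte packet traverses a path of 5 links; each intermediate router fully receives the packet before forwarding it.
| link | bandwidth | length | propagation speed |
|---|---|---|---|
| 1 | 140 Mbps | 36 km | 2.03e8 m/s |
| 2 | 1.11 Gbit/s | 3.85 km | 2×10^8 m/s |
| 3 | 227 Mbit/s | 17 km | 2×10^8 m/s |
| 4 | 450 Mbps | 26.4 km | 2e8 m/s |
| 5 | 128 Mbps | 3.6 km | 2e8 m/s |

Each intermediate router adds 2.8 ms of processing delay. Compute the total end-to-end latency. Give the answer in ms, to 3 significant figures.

L = 608 × 8 = 4864 bits.
Transmission delays (L/R per hop): 0.0347429, 0.00438198, 0.0214273, 0.0108089, 0.038 ms; sum = 0.109361 ms.
Propagation delays (d/s per hop): 0.17734, 0.01925, 0.085, 0.132, 0.018 ms; sum = 0.43159 ms.
Processing at 4 router(s): 4 × 2.8 ms = 11.2 ms.
End-to-end = 11.7 ms.

11.7 ms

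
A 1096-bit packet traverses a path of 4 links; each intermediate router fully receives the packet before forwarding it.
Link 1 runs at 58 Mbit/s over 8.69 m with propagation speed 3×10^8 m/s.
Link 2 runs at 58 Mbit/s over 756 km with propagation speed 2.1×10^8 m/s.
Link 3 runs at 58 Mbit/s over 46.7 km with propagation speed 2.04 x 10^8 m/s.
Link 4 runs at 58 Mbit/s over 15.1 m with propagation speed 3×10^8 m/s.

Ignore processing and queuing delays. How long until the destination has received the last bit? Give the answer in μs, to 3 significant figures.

Transmission delay per hop = L/R = 1096/58000000 = 18.8966 μs; 4 hops → 75.5862 μs.
Propagation delays (d/s per hop): 0.0289667, 3600, 228.922, 0.0503333 μs; sum = 3829 μs.
End-to-end = 3900 μs.

3900 μs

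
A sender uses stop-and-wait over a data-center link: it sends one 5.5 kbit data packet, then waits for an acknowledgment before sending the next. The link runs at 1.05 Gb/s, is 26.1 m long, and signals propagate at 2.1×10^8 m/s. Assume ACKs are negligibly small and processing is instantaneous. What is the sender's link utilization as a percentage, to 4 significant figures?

95.47 %

t_tx = L/R = 5500/1050000000 = 5.2381e-06 s.
t_prop = 26.1/210000000 = 1.24286e-07 s; RTT = 2.48571e-07 s.
Cycle = t_tx + RTT = 5.48667e-06 s.
Utilization = t_tx / cycle = 5.2381e-06/5.48667e-06 = 95.47 %.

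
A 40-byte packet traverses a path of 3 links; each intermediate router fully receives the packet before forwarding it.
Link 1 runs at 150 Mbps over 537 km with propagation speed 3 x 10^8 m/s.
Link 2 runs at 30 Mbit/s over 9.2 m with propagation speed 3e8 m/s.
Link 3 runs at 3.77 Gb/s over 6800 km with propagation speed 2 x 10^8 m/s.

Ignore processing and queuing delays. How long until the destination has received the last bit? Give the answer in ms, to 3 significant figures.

L = 40 × 8 = 320 bits.
Transmission delays (L/R per hop): 0.00213333, 0.0106667, 8.48806e-05 ms; sum = 0.0128849 ms.
Propagation delays (d/s per hop): 1.79, 3.06667e-05, 34 ms; sum = 35.79 ms.
End-to-end = 35.8 ms.

35.8 ms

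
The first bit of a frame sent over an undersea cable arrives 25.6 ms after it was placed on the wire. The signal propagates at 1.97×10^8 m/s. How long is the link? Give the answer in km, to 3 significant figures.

5040 km

d = s × t_prop = 197000000 × 0.0256 = 5040 km.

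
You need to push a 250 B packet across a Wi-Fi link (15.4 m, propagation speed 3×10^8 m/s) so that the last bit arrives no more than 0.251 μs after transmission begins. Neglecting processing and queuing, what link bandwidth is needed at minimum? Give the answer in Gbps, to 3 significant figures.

L = 2000 bits.
Propagation delay = 15.4 / 300000000 = 0.0513333 μs.
Transmission budget = 0.251 − 0.0513333 = 0.199667 μs.
R ≥ L / t_tx = 2000 bits / 1.99667e-07 s = 10.0 Gbps.

10.0 Gbps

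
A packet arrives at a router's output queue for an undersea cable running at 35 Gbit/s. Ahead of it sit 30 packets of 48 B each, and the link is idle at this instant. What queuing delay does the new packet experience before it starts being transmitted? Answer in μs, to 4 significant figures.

0.3291 μs

Each queued packet: L/R = 384/35000000000 = 0.0109714 μs.
30 queued → 0.329143 μs.
Queuing delay = 0.3291 μs.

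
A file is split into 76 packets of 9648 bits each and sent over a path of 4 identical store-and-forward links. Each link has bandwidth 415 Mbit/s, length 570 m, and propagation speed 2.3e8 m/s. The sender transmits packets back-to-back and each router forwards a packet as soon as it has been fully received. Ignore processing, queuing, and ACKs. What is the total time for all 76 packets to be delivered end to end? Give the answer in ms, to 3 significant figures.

Per-hop transmission t_tx = L/R = 9648/415000000 = 0.0232482 ms.
Per-hop propagation t_prop = 570/2.3e+08 = 0.00247826 ms.
Pipeline fill: first packet needs 4·t_tx to clear all hops; remaining 75 packets each add one t_tx.
Total = (4+76-1)·t_tx + 4·t_prop = 79·0.0232482 + 4·0.00247826 = 1.85 ms.

1.85 ms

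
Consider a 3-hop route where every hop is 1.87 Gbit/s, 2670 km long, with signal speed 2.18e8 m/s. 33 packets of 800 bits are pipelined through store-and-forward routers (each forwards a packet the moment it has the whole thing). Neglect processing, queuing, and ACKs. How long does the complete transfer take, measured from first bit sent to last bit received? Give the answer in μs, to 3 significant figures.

36800 μs

Per-hop transmission t_tx = L/R = 800/1870000000 = 0.427807 μs.
Per-hop propagation t_prop = 2670000/2.18e+08 = 12247.7 μs.
Pipeline fill: first packet needs 3·t_tx to clear all hops; remaining 32 packets each add one t_tx.
Total = (3+33-1)·t_tx + 3·t_prop = 35·0.427807 + 3·12247.7 = 36800 μs.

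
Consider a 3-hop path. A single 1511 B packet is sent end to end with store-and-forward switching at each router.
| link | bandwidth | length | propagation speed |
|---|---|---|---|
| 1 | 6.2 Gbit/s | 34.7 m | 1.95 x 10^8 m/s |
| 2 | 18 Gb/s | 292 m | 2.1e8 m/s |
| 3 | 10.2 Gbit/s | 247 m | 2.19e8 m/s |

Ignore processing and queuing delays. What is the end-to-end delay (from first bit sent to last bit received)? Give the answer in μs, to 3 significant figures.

6.50 μs

L = 1511 × 8 = 12088 bits.
Transmission delays (L/R per hop): 1.94968, 0.671556, 1.1851 μs; sum = 3.80633 μs.
Propagation delays (d/s per hop): 0.177949, 1.39048, 1.12785 μs; sum = 2.69628 μs.
End-to-end = 6.50 μs.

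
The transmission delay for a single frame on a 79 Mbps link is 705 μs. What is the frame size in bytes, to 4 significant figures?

L = R × t_tx = 79000000 b/s × 0.000705 s = 55695 bits.
In bytes: 55695 / 8 = 6962 bytes.

6962 bytes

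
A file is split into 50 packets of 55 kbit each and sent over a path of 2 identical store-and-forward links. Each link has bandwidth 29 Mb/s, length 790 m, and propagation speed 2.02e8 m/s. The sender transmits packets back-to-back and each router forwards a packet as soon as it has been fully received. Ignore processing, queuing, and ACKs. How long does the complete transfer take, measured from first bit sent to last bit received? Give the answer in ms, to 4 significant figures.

96.73 ms

Per-hop transmission t_tx = L/R = 55000/29000000 = 1.89655 ms.
Per-hop propagation t_prop = 790/202000000 = 0.00391089 ms.
Pipeline fill: first packet needs 2·t_tx to clear all hops; remaining 49 packets each add one t_tx.
Total = (2+50-1)·t_tx + 2·t_prop = 51·1.89655 + 2·0.00391089 = 96.73 ms.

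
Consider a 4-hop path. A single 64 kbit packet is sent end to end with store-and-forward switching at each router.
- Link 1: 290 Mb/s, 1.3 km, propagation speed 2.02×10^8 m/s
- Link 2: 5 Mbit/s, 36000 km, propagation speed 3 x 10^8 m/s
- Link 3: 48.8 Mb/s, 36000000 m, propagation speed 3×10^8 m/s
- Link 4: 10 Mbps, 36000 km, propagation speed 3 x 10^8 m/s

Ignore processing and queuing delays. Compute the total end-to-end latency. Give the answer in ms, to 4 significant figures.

L = 64000 bits.
Transmission delays (L/R per hop): 0.22069, 12.8, 1.31148, 6.4 ms; sum = 20.7322 ms.
Propagation delays (d/s per hop): 0.00643564, 120, 120, 120 ms; sum = 360.006 ms.
End-to-end = 380.7 ms.

380.7 ms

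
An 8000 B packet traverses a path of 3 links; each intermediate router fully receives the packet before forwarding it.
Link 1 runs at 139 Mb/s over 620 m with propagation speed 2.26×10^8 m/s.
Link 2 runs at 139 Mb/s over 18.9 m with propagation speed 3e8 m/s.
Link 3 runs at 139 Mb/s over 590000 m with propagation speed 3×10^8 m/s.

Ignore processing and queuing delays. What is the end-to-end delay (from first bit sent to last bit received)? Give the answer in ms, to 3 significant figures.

3.35 ms

L = 8000 × 8 = 64000 bits.
Transmission delay per hop = L/R = 64000/139000000 = 0.460432 ms; 3 hops → 1.38129 ms.
Propagation delays (d/s per hop): 0.00274336, 6.3e-05, 1.96667 ms; sum = 1.96947 ms.
End-to-end = 3.35 ms.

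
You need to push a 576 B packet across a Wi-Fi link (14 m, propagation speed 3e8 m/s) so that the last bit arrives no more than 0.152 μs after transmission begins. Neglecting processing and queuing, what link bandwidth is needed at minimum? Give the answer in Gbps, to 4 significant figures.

43.75 Gbps

L = 4608 bits.
Propagation delay = 14 / 300000000 = 0.0466667 μs.
Transmission budget = 0.152 − 0.0466667 = 0.105333 μs.
R ≥ L / t_tx = 4608 bits / 1.05333e-07 s = 43.75 Gbps.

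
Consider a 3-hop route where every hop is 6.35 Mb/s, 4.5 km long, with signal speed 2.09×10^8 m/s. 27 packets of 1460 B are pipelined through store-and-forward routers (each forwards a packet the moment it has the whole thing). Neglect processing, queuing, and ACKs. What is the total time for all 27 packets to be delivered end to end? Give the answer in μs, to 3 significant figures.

Per-hop transmission t_tx = L/R = 11680/6350000 = 1839.37 μs.
Per-hop propagation t_prop = 4500/209000000 = 21.5311 μs.
Pipeline fill: first packet needs 3·t_tx to clear all hops; remaining 26 packets each add one t_tx.
Total = (3+27-1)·t_tx + 3·t_prop = 29·1839.37 + 3·21.5311 = 53400 μs.

53400 μs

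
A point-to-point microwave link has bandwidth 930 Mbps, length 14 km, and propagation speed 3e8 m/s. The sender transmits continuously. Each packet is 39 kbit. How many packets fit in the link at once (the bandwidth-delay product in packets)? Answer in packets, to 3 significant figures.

1.11 packets

Propagation delay = 14000 / 300000000 = 4.66667e-05 s.
BDP = R × t_prop = 930000000 × 4.66667e-05 = 43400 bits.
In packets of 39000 bits: 1.11 packets.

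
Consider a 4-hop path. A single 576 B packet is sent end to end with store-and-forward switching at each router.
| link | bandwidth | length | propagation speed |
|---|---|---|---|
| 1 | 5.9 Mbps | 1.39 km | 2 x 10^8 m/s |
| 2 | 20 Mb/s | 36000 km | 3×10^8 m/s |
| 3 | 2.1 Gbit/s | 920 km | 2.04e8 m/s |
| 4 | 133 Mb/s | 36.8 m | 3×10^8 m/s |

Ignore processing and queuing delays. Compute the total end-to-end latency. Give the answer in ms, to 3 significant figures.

126 ms

L = 576 × 8 = 4608 bits.
Transmission delays (L/R per hop): 0.781017, 0.2304, 0.00219429, 0.0346466 ms; sum = 1.04826 ms.
Propagation delays (d/s per hop): 0.00695, 120, 4.5098, 0.000122667 ms; sum = 124.517 ms.
End-to-end = 126 ms.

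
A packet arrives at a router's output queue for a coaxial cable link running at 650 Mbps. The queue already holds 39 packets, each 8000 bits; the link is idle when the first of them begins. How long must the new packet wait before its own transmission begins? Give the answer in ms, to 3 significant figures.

Each queued packet: L/R = 8000/650000000 = 0.0123077 ms.
39 queued → 0.48 ms.
Queuing delay = 0.480 ms.

0.480 ms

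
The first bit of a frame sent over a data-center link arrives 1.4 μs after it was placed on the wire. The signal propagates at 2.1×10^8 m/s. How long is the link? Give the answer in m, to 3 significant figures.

d = s × t_prop = 210000000 × 1.4e-06 = 294 m.

294 m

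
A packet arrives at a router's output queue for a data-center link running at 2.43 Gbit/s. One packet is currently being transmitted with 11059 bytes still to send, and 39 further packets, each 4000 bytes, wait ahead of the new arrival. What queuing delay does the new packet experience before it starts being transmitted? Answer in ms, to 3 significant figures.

0.550 ms

Each queued packet: L/R = 32000/2430000000 = 0.0131687 ms.
39 queued → 0.51358 ms.
Plus remaining 88472 bits of current packet: 0.0364082 ms.
Queuing delay = 0.550 ms.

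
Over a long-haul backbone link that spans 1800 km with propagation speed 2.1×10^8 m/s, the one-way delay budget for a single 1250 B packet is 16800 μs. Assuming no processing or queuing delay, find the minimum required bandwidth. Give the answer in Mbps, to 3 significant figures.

1.22 Mbps

L = 10000 bits.
Propagation delay = 1800000 / 210000000 = 8571.43 μs.
Transmission budget = 16800 − 8571.43 = 8228.57 μs.
R ≥ L / t_tx = 10000 bits / 0.00822857 s = 1.22 Mbps.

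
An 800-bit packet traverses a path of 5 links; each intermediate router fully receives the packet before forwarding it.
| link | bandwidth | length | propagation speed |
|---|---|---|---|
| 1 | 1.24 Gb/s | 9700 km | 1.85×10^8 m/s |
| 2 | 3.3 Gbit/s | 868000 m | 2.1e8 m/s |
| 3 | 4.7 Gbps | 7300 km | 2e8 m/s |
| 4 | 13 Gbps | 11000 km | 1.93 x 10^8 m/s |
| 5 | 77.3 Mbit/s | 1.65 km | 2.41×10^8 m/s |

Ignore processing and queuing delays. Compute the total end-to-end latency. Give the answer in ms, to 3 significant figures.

Transmission delays (L/R per hop): 0.000645161, 0.000242424, 0.000170213, 6.15385e-05, 0.0103493 ms; sum = 0.0114686 ms.
Propagation delays (d/s per hop): 52.4324, 4.13333, 36.5, 56.9948, 0.00684647 ms; sum = 150.067 ms.
End-to-end = 150 ms.

150 ms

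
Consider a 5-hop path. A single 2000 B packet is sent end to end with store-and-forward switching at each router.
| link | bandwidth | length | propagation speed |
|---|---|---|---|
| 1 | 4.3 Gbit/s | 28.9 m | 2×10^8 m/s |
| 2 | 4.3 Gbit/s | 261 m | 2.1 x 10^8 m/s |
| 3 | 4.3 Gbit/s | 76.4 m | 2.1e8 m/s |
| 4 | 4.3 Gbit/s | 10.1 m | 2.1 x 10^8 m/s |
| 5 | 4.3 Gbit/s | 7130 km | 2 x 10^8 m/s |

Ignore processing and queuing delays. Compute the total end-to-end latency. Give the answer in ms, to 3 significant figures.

35.7 ms

L = 2000 × 8 = 16000 bits.
Transmission delay per hop = L/R = 16000/4300000000 = 0.00372093 ms; 5 hops → 0.0186047 ms.
Propagation delays (d/s per hop): 0.0001445, 0.00124286, 0.00036381, 4.80952e-05, 35.65 ms; sum = 35.6518 ms.
End-to-end = 35.7 ms.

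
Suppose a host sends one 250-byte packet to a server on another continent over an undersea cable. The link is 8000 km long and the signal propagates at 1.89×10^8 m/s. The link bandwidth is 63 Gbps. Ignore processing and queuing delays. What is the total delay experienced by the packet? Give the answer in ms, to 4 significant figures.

42.33 ms

L = 250 × 8 = 2000 bits.
Transmission delay = L/R = 2000 / 63000000000 = 3.1746e-05 ms.
Propagation delay = d/s = 8000000 m / 189000000 m/s = 42.328 ms.
Total = 42.33 ms.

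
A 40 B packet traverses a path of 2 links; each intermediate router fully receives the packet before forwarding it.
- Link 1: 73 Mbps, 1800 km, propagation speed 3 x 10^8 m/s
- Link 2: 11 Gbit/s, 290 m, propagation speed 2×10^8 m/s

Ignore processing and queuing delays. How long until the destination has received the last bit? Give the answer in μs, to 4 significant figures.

6006 μs

L = 40 × 8 = 320 bits.
Transmission delays (L/R per hop): 4.38356, 0.0290909 μs; sum = 4.41265 μs.
Propagation delays (d/s per hop): 6000, 1.45 μs; sum = 6001.45 μs.
End-to-end = 6006 μs.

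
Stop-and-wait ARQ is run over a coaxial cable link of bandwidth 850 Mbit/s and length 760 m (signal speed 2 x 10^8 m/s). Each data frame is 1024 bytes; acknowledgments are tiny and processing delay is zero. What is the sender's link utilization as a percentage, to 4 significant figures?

t_tx = L/R = 8192/850000000 = 9.63765e-06 s.
t_prop = 760/200000000 = 3.8e-06 s; RTT = 7.6e-06 s.
Cycle = t_tx + RTT = 1.72376e-05 s.
Utilization = t_tx / cycle = 9.63765e-06/1.72376e-05 = 55.91 %.

55.91 %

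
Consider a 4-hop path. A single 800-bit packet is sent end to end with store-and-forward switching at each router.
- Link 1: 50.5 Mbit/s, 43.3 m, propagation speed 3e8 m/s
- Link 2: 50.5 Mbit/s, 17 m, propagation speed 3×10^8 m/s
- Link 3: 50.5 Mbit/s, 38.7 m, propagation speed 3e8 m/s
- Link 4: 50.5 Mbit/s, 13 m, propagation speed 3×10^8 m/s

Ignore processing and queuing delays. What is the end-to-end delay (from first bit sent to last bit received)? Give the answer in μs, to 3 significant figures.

Transmission delay per hop = L/R = 800/50500000 = 15.8416 μs; 4 hops → 63.3663 μs.
Propagation delays (d/s per hop): 0.144333, 0.0566667, 0.129, 0.0433333 μs; sum = 0.373333 μs.
End-to-end = 63.7 μs.

63.7 μs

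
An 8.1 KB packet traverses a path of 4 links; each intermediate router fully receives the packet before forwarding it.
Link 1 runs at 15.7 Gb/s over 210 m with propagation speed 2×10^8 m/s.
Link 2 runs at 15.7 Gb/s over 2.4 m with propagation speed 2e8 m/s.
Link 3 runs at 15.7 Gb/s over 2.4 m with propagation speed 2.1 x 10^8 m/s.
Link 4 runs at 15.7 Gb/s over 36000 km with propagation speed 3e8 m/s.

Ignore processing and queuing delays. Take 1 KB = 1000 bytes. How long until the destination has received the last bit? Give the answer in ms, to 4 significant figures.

L = 64800 bits.
Transmission delay per hop = L/R = 64800/15700000000 = 0.00412739 ms; 4 hops → 0.0165096 ms.
Propagation delays (d/s per hop): 0.00105, 1.2e-05, 1.14286e-05, 120 ms; sum = 120.001 ms.
End-to-end = 120.0 ms.

120.0 ms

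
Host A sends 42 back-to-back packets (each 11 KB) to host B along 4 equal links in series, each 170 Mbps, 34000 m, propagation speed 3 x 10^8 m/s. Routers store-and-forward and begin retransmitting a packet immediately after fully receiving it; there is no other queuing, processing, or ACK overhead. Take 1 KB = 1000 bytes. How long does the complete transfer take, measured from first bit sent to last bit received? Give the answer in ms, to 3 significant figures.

Per-hop transmission t_tx = L/R = 88000/170000000 = 0.517647 ms.
Per-hop propagation t_prop = 34000/300000000 = 0.113333 ms.
Pipeline fill: first packet needs 4·t_tx to clear all hops; remaining 41 packets each add one t_tx.
Total = (4+42-1)·t_tx + 4·t_prop = 45·0.517647 + 4·0.113333 = 23.7 ms.

23.7 ms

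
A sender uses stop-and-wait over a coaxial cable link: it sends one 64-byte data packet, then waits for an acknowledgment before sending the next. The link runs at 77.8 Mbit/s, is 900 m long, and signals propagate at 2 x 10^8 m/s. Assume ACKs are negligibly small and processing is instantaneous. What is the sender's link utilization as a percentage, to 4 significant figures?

t_tx = L/R = 512/77800000 = 6.58098e-06 s.
t_prop = 900/200000000 = 4.5e-06 s; RTT = 9e-06 s.
Cycle = t_tx + RTT = 1.5581e-05 s.
Utilization = t_tx / cycle = 6.58098e-06/1.5581e-05 = 42.24 %.

42.24 %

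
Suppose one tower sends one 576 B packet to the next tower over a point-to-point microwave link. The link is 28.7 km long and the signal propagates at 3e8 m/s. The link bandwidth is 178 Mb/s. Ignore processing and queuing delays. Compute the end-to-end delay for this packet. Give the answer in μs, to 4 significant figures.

L = 576 × 8 = 4608 bits.
Transmission delay = L/R = 4608 / 178000000 = 25.8876 μs.
Propagation delay = d/s = 28700 m / 300000000 m/s = 95.6667 μs.
Total = 121.6 μs.

121.6 μs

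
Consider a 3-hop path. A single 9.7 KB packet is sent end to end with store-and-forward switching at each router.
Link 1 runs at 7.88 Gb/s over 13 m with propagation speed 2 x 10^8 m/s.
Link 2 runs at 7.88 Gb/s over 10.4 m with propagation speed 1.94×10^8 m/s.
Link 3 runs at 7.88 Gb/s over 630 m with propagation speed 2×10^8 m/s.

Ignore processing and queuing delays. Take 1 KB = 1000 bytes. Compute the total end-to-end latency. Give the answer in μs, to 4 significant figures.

32.81 μs

L = 77600 bits.
Transmission delay per hop = L/R = 77600/7880000000 = 9.84772 μs; 3 hops → 29.5431 μs.
Propagation delays (d/s per hop): 0.065, 0.0536082, 3.15 μs; sum = 3.26861 μs.
End-to-end = 32.81 μs.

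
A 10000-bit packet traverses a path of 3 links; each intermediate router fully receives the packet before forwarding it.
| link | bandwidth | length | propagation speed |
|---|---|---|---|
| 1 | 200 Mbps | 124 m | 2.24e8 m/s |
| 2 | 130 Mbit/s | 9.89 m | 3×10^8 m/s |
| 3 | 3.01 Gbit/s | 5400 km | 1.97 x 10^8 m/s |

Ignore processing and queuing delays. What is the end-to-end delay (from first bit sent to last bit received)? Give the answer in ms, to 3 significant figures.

Transmission delays (L/R per hop): 0.05, 0.0769231, 0.00332226 ms; sum = 0.130245 ms.
Propagation delays (d/s per hop): 0.000553571, 3.29667e-05, 27.4112 ms; sum = 27.4118 ms.
End-to-end = 27.5 ms.

27.5 ms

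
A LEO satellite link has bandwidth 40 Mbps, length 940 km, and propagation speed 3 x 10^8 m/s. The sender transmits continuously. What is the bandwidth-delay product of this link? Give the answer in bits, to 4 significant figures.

Propagation delay = 940000 / 300000000 = 0.00313333 s.
BDP = R × t_prop = 40000000 × 0.00313333 = 125333 bits.

125300 bits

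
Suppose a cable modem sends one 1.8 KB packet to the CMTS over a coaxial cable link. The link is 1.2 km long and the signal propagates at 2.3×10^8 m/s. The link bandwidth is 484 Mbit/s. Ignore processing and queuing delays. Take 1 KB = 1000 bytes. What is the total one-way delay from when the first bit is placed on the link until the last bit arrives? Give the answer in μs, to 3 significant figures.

35.0 μs

L = 14400 bits.
Transmission delay = L/R = 14400 / 484000000 = 29.7521 μs.
Propagation delay = d/s = 1200 m / 2.3e+08 m/s = 5.21739 μs.
Total = 35.0 μs.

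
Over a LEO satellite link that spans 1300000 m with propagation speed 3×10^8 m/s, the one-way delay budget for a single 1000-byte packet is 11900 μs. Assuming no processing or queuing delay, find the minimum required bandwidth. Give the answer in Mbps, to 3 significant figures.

1.06 Mbps

L = 8000 bits.
Propagation delay = 1300000 / 300000000 = 4333.33 μs.
Transmission budget = 11900 − 4333.33 = 7566.67 μs.
R ≥ L / t_tx = 8000 bits / 0.00756667 s = 1.06 Mbps.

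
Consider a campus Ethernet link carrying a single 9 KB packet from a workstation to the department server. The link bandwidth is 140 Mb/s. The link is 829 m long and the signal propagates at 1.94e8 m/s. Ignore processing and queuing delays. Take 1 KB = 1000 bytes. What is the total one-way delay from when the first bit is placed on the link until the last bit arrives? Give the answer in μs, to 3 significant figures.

L = 72000 bits.
Transmission delay = L/R = 72000 / 140000000 = 514.286 μs.
Propagation delay = d/s = 829 m / 194000000 m/s = 4.2732 μs.
Total = 519 μs.

519 μs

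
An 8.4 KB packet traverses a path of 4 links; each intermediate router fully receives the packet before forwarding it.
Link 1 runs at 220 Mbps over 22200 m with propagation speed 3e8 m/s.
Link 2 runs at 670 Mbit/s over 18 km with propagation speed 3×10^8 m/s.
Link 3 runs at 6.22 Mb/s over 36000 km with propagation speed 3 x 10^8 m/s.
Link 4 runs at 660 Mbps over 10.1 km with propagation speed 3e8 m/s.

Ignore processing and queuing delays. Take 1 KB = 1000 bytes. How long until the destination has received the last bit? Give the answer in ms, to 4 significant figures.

L = 67200 bits.
Transmission delays (L/R per hop): 0.305455, 0.100299, 10.8039, 0.101818 ms; sum = 11.3114 ms.
Propagation delays (d/s per hop): 0.074, 0.06, 120, 0.0336667 ms; sum = 120.168 ms.
End-to-end = 131.5 ms.

131.5 ms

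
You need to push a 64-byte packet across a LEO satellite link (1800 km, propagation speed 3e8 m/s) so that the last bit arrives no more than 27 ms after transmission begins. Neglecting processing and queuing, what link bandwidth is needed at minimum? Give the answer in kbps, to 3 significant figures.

24.4 kbps

L = 512 bits.
Propagation delay = 1800000 / 300000000 = 6 ms.
Transmission budget = 27 − 6 = 21 ms.
R ≥ L / t_tx = 512 bits / 0.021 s = 24.4 kbps.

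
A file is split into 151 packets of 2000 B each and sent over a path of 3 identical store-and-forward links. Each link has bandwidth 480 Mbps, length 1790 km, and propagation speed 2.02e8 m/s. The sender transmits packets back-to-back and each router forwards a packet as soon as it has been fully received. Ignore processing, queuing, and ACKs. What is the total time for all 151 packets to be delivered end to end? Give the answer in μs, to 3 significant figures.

Per-hop transmission t_tx = L/R = 16000/480000000 = 33.3333 μs.
Per-hop propagation t_prop = 1790000/202000000 = 8861.39 μs.
Pipeline fill: first packet needs 3·t_tx to clear all hops; remaining 150 packets each add one t_tx.
Total = (3+151-1)·t_tx + 3·t_prop = 153·33.3333 + 3·8861.39 = 31700 μs.

31700 μs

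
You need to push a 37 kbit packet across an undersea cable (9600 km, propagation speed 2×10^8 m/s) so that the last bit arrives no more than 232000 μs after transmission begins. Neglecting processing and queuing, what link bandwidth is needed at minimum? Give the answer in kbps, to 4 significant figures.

Propagation delay = 9600000 / 200000000 = 48000 μs.
Transmission budget = 232000 − 48000 = 184000 μs.
R ≥ L / t_tx = 37000 bits / 0.184 s = 201.1 kbps.

201.1 kbps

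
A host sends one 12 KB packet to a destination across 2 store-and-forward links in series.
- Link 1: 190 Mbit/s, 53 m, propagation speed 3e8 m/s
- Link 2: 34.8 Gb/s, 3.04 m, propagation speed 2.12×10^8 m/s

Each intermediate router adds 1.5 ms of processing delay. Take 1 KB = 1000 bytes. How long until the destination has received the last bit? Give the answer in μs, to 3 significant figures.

2010 μs

L = 96000 bits.
Transmission delays (L/R per hop): 505.263, 2.75862 μs; sum = 508.022 μs.
Propagation delays (d/s per hop): 0.176667, 0.0143396 μs; sum = 0.191006 μs.
Processing at 1 router(s): 1 × 1.5 ms = 1500 μs.
End-to-end = 2010 μs.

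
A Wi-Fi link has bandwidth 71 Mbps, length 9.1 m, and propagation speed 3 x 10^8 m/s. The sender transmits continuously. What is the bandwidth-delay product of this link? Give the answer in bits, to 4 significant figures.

Propagation delay = 9.1 / 300000000 = 3.03333e-08 s.
BDP = R × t_prop = 71000000 × 3.03333e-08 = 2.15367 bits.

2.154 bits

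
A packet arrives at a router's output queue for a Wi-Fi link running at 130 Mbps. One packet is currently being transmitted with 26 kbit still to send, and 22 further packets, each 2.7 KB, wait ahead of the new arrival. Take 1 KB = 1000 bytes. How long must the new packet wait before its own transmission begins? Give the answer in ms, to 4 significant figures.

3.855 ms

Each queued packet: L/R = 21600/130000000 = 0.166154 ms.
22 queued → 3.65538 ms.
Plus remaining 26000 bits of current packet: 0.2 ms.
Queuing delay = 3.855 ms.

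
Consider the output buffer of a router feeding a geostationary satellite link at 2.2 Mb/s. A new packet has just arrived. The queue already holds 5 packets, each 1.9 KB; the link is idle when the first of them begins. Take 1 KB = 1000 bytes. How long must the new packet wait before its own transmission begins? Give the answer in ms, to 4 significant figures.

Each queued packet: L/R = 15200/2200000 = 6.90909 ms.
5 queued → 34.5455 ms.
Queuing delay = 34.55 ms.

34.55 ms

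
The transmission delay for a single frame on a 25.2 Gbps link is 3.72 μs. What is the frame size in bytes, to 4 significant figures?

11720 bytes

L = R × t_tx = 25200000000 b/s × 3.72e-06 s = 93744 bits.
In bytes: 93744 / 8 = 11720 bytes.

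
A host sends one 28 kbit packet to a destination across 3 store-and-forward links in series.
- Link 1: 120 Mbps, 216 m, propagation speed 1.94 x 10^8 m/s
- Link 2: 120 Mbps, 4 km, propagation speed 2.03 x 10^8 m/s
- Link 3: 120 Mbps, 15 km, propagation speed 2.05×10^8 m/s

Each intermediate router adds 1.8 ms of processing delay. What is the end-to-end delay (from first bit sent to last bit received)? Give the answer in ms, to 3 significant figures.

4.39 ms

L = 28000 bits.
Transmission delay per hop = L/R = 28000/120000000 = 0.233333 ms; 3 hops → 0.7 ms.
Propagation delays (d/s per hop): 0.0011134, 0.0197044, 0.0731707 ms; sum = 0.0939886 ms.
Processing at 2 router(s): 2 × 1.8 ms = 3.6 ms.
End-to-end = 4.39 ms.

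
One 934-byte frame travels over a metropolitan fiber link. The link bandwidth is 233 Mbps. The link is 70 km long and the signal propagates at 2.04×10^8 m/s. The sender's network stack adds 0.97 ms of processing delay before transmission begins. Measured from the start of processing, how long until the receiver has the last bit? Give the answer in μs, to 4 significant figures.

1345 μs

L = 934 × 8 = 7472 bits.
Transmission delay = L/R = 7472 / 233000000 = 32.0687 μs.
Propagation delay = d/s = 70000 m / 204000000 m/s = 343.137 μs.
Plus processing delay 0.97 ms = 970 μs.
Total = 1345 μs.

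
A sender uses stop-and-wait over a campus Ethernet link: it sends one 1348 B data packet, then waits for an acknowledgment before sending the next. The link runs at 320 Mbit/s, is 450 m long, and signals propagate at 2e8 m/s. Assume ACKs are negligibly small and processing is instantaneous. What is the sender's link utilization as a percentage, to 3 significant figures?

88.2 %

t_tx = L/R = 10784/320000000 = 3.37e-05 s.
t_prop = 450/200000000 = 2.25e-06 s; RTT = 4.5e-06 s.
Cycle = t_tx + RTT = 3.82e-05 s.
Utilization = t_tx / cycle = 3.37e-05/3.82e-05 = 88.2 %.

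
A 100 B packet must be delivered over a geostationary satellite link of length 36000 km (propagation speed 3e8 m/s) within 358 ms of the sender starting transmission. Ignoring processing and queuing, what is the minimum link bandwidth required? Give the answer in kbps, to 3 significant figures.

3.36 kbps

L = 800 bits.
Propagation delay = 36000000 / 300000000 = 120 ms.
Transmission budget = 358 − 120 = 238 ms.
R ≥ L / t_tx = 800 bits / 0.238 s = 3.36 kbps.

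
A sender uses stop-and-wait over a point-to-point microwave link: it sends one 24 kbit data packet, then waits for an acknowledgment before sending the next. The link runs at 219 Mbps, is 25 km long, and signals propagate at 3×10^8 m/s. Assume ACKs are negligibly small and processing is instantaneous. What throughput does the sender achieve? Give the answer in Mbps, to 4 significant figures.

t_tx = L/R = 24000/219000000 = 0.000109589 s.
t_prop = 25000/300000000 = 8.33333e-05 s; RTT = 0.000166667 s.
Cycle = t_tx + RTT = 0.000276256 s.
Throughput = L / cycle = 24000 / 0.000276256 = 86.88 Mbps.

86.88 Mbps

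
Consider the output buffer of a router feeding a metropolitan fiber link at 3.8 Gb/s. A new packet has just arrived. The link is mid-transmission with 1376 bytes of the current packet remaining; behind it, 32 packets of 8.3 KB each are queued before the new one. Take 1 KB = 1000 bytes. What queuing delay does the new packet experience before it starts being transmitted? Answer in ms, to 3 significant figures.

Each queued packet: L/R = 66400/3800000000 = 0.0174737 ms.
32 queued → 0.559158 ms.
Plus remaining 11008 bits of current packet: 0.00289684 ms.
Queuing delay = 0.562 ms.

0.562 ms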